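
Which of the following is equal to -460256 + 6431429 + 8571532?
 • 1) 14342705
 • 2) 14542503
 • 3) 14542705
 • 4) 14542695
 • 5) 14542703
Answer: 3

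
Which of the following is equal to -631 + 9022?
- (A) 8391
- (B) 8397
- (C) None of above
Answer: A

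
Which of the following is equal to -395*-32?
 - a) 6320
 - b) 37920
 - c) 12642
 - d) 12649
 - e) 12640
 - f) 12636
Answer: e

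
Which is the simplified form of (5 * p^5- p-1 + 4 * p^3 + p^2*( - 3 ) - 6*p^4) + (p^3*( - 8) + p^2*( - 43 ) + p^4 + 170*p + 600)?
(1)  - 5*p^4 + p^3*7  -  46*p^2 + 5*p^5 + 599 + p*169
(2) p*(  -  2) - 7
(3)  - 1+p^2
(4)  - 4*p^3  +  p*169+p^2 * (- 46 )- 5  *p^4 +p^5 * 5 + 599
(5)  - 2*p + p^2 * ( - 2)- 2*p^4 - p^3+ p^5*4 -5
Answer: 4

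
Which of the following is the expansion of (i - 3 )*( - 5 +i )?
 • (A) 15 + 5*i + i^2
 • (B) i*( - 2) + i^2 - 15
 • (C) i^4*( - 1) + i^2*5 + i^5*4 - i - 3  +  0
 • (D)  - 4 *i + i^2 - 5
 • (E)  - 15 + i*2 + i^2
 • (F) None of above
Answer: F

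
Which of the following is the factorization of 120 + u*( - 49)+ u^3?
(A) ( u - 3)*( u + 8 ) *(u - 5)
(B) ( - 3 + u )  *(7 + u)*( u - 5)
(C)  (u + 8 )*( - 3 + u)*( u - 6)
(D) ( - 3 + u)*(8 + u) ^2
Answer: A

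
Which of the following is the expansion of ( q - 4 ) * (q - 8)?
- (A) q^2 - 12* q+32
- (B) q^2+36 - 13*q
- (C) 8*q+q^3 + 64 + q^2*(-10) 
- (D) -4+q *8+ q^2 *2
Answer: A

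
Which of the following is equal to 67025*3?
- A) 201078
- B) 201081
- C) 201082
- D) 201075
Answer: D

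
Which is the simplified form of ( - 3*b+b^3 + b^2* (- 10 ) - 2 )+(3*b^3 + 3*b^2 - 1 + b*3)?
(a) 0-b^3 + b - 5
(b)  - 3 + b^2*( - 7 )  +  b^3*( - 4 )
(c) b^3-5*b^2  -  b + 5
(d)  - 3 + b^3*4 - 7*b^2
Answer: d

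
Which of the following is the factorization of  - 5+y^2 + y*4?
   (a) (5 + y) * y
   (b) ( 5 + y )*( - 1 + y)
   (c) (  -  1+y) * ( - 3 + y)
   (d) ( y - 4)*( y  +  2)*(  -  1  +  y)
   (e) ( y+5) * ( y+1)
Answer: b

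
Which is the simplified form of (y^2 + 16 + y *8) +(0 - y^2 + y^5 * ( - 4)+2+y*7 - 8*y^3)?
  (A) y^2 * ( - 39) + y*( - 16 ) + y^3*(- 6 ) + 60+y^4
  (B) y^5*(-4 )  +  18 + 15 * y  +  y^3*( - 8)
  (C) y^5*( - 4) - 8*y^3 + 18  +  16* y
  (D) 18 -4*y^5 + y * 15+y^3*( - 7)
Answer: B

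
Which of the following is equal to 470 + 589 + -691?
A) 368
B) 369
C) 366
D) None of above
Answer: A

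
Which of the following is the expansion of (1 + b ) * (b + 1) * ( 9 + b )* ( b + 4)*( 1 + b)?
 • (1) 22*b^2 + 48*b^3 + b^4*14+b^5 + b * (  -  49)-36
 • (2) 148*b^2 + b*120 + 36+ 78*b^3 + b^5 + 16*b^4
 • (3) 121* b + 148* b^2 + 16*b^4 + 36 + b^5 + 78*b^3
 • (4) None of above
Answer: 3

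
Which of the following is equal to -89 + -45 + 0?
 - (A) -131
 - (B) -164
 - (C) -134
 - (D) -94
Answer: C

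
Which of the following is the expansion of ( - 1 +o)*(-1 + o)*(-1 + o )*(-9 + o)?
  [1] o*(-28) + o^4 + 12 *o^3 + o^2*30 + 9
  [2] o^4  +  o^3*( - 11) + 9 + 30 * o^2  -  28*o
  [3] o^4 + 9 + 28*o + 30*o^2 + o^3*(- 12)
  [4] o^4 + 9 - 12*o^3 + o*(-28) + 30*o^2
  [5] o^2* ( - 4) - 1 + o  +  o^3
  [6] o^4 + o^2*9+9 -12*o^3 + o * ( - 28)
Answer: 4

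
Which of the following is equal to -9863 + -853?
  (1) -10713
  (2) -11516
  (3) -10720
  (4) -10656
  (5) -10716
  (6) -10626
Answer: 5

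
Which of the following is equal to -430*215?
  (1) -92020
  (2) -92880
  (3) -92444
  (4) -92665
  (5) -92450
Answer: 5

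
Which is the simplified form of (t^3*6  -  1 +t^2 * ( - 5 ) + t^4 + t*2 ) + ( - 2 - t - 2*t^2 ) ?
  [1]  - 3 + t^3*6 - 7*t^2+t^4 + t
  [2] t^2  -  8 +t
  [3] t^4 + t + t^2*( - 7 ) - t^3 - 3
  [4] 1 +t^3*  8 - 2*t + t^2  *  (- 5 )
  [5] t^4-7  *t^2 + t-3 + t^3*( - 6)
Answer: 1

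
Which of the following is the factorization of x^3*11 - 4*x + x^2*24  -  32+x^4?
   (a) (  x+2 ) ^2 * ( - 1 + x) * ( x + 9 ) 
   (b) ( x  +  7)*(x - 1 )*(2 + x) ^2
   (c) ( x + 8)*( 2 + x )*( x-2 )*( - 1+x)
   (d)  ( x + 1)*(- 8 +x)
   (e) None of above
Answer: e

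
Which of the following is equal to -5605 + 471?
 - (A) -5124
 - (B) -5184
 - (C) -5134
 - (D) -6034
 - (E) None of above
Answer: C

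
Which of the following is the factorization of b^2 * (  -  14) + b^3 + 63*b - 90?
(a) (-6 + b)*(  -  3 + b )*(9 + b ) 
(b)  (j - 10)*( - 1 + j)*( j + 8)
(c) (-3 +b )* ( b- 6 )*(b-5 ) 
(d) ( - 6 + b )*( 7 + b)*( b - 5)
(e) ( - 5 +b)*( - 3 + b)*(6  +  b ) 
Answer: c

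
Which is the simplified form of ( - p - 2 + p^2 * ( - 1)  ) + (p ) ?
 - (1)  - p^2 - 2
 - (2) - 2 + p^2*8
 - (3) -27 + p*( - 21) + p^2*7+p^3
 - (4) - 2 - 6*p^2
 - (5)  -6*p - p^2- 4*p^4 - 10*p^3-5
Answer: 1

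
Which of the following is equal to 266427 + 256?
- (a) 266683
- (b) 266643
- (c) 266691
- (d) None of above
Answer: a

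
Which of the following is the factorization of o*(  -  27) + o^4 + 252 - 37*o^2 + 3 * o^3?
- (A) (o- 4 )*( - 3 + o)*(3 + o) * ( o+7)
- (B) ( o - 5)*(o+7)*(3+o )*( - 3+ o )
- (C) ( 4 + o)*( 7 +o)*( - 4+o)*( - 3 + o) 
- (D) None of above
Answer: A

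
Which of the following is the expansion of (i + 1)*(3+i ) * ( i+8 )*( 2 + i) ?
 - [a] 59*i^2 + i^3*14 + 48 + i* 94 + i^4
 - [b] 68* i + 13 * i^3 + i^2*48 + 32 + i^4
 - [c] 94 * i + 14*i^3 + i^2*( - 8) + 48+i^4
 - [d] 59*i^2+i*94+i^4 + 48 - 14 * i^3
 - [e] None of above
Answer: a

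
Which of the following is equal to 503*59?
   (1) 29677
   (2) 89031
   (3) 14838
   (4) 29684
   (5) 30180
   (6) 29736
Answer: 1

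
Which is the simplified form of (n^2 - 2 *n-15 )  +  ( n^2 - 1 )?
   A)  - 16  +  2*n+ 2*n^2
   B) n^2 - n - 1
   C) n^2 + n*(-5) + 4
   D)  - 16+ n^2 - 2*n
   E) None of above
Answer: E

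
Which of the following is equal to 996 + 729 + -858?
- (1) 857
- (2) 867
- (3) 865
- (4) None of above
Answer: 2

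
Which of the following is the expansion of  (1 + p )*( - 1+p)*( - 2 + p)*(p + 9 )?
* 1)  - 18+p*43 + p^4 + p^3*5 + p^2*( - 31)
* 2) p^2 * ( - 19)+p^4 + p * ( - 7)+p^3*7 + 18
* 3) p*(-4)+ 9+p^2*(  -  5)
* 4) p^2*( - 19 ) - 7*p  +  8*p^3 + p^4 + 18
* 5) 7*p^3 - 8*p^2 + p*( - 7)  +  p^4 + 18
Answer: 2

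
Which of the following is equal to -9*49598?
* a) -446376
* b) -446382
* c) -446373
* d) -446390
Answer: b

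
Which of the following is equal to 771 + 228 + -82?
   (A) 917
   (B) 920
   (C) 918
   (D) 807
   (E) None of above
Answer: A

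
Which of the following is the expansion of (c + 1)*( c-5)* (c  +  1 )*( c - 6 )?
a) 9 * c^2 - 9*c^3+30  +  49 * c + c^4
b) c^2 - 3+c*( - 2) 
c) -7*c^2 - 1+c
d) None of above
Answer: a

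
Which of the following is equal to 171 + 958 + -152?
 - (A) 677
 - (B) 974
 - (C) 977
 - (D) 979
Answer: C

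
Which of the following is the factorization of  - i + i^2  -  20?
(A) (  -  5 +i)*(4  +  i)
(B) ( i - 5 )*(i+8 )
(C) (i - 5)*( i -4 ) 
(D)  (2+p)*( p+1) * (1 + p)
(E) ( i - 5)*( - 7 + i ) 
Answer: A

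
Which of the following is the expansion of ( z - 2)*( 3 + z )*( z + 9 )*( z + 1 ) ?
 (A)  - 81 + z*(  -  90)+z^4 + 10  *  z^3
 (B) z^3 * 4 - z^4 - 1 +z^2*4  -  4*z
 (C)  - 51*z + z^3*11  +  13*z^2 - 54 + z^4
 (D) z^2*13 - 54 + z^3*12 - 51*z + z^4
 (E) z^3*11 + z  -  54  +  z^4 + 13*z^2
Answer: C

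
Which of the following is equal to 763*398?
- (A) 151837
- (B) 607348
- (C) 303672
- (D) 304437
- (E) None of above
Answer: E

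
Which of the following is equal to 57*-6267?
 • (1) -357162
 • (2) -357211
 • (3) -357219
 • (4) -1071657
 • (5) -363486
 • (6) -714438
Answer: 3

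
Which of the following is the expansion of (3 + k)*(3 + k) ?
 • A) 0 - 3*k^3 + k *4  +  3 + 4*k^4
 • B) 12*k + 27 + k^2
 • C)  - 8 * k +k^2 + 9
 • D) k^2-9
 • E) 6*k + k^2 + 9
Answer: E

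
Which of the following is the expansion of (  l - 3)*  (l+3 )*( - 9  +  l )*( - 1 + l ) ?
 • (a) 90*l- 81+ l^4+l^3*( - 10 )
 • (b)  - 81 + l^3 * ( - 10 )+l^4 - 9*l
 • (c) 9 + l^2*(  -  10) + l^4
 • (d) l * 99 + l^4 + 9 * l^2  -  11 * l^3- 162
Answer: a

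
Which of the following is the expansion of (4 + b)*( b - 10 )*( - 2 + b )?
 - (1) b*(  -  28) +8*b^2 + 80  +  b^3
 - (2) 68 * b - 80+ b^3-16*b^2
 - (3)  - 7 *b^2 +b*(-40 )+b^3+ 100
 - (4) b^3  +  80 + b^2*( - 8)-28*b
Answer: 4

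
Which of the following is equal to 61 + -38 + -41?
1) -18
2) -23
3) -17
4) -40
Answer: 1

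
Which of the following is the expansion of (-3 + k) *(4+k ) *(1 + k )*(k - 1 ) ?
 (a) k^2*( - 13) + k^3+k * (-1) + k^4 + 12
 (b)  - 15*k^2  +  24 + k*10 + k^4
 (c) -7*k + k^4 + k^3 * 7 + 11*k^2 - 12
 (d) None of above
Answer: a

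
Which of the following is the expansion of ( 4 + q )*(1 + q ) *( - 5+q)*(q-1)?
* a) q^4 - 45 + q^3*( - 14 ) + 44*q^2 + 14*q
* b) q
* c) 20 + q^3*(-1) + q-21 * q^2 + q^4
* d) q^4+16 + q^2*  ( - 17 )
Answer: c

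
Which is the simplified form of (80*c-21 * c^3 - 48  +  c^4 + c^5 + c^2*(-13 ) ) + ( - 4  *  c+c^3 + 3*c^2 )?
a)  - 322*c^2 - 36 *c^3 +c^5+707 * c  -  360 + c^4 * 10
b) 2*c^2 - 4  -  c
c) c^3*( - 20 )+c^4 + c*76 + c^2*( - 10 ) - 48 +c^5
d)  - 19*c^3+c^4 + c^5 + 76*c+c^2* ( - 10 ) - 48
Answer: c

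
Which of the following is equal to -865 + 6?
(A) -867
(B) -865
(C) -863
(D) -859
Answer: D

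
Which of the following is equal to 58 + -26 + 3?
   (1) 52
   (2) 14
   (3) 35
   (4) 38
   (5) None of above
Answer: 3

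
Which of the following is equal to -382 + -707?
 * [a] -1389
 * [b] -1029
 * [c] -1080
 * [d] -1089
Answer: d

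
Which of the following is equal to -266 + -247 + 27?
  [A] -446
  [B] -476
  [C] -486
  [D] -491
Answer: C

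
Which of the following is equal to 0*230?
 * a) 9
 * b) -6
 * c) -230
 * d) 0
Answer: d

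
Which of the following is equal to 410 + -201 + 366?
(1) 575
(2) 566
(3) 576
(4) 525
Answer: 1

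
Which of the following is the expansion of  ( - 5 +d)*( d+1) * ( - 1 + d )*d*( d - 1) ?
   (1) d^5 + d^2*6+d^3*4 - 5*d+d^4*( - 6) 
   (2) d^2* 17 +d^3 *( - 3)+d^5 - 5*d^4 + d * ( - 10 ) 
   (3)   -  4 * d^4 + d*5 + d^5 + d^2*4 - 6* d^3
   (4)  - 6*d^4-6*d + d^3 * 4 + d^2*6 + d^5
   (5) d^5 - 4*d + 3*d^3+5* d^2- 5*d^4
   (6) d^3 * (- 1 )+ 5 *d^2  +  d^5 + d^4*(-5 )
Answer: 1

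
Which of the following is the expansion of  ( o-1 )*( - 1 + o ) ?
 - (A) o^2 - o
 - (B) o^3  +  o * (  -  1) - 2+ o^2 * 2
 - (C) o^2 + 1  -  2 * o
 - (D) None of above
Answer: C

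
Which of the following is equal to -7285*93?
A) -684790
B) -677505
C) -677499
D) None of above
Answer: B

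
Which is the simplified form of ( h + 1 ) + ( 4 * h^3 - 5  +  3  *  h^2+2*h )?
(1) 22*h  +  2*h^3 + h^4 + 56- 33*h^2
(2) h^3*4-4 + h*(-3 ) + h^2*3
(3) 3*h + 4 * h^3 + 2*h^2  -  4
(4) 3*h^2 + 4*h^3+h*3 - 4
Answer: 4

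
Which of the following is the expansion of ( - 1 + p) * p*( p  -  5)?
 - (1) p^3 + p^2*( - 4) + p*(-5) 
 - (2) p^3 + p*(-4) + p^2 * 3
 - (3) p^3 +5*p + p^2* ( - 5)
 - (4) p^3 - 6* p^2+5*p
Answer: 4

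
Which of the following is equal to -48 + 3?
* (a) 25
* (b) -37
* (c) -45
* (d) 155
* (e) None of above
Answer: c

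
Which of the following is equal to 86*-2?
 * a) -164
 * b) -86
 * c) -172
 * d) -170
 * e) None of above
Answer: c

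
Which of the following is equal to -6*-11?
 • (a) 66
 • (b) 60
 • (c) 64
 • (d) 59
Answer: a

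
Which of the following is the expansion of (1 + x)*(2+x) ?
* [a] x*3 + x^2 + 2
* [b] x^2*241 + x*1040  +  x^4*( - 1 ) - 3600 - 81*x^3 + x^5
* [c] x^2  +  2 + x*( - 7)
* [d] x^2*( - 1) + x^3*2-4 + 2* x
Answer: a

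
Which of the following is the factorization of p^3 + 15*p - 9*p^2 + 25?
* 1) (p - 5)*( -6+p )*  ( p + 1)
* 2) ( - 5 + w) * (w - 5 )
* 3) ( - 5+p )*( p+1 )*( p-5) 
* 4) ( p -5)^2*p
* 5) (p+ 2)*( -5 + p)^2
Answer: 3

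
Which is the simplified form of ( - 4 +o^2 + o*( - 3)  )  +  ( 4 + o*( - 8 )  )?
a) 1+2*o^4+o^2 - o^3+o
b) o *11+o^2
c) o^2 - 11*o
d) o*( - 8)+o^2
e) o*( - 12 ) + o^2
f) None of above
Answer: c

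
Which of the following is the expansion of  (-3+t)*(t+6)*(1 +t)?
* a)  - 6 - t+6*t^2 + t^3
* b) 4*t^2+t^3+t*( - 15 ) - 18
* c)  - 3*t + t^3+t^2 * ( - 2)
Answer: b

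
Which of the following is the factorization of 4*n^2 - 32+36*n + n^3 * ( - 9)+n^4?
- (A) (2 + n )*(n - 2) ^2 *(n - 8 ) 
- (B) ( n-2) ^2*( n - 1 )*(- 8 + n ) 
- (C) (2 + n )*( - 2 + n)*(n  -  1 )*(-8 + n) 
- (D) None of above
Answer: C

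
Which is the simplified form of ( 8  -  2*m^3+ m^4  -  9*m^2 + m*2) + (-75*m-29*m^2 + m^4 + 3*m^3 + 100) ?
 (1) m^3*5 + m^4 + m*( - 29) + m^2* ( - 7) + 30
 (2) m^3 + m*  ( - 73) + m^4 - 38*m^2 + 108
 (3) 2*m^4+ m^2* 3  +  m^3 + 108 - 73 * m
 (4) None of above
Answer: 4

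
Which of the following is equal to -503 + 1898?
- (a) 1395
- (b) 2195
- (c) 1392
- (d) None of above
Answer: a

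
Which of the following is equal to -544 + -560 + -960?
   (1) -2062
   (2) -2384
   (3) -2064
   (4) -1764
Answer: 3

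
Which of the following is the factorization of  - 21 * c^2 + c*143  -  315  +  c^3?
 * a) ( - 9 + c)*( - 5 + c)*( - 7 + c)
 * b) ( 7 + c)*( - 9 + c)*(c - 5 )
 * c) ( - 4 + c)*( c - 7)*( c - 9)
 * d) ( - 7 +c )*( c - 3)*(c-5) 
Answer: a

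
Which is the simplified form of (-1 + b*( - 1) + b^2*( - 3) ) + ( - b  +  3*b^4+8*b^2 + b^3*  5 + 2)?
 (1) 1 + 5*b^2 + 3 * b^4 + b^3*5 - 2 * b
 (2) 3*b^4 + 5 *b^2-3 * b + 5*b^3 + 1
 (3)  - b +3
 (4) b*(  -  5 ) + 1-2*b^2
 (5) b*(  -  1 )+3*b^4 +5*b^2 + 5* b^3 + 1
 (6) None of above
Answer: 1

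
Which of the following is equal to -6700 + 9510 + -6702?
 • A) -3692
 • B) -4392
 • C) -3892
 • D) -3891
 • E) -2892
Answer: C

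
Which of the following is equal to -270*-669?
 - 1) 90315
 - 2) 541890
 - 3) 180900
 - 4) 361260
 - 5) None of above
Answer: 5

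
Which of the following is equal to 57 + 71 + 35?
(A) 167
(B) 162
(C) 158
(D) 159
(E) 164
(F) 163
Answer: F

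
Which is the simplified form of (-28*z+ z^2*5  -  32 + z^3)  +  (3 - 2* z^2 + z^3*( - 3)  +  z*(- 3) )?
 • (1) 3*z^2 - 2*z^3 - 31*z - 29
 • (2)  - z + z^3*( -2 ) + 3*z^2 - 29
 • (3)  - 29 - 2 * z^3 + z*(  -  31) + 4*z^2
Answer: 1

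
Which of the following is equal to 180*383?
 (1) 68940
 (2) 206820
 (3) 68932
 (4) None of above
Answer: 1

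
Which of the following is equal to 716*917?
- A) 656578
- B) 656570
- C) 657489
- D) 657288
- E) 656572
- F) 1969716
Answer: E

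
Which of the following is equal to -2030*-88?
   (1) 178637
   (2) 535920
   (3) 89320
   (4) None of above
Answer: 4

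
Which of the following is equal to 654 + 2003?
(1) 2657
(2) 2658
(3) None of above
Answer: 1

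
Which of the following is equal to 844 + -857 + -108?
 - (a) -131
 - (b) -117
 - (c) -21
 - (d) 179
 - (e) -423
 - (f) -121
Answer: f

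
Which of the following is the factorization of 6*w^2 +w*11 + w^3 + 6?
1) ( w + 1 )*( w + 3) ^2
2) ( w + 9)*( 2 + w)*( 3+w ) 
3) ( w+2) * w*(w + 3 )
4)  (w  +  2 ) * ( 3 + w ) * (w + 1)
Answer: 4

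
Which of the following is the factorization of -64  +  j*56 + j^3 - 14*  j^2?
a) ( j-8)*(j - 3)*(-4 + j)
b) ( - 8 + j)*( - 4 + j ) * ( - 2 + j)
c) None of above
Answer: b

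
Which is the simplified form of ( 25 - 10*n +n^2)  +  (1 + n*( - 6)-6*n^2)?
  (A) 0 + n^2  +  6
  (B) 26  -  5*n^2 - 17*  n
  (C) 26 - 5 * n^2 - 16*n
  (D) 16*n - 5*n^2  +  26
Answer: C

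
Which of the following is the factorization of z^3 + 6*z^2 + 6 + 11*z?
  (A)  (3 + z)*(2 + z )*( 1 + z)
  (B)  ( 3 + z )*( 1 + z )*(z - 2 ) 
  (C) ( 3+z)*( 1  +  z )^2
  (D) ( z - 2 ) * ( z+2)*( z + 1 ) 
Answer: A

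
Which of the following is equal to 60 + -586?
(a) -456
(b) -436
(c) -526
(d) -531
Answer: c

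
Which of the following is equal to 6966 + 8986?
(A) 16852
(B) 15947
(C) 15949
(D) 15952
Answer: D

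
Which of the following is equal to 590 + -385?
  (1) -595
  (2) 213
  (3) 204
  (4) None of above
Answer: 4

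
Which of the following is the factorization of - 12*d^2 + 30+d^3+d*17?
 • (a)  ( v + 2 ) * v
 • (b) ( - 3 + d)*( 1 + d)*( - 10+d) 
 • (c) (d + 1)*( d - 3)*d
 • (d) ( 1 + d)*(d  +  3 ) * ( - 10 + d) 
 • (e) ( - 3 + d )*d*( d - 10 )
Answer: b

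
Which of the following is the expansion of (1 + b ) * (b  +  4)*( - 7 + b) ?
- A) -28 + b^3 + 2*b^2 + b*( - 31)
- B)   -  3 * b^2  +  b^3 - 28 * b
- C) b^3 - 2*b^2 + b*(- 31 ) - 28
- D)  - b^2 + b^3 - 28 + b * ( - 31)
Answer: C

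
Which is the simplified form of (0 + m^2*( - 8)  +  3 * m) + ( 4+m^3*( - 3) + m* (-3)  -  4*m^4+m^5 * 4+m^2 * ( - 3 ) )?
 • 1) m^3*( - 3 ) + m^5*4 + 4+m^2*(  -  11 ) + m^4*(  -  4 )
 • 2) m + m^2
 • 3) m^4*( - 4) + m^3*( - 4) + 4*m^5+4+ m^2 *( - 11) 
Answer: 1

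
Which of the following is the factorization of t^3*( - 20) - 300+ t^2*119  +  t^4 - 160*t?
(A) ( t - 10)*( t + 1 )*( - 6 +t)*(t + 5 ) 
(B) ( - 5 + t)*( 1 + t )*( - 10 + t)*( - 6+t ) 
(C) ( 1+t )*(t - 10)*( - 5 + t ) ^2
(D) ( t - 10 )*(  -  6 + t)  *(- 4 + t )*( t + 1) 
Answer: B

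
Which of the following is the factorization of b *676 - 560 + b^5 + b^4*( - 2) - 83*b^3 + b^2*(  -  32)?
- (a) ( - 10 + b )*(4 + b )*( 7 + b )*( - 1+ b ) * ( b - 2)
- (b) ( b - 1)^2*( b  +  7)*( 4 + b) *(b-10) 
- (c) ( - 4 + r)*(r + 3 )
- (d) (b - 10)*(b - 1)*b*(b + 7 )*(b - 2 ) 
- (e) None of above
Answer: a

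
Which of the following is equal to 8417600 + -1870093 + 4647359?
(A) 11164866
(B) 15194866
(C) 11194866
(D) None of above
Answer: C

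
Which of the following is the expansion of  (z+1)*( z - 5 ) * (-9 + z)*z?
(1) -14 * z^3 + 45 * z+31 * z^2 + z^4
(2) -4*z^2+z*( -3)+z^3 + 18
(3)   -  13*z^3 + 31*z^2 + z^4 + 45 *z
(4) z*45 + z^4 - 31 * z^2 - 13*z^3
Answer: 3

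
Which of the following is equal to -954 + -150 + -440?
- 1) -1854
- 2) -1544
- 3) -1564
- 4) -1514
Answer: 2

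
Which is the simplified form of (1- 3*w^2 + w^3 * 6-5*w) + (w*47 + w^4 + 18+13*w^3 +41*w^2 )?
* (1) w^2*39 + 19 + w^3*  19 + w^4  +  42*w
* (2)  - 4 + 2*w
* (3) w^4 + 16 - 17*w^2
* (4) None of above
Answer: 4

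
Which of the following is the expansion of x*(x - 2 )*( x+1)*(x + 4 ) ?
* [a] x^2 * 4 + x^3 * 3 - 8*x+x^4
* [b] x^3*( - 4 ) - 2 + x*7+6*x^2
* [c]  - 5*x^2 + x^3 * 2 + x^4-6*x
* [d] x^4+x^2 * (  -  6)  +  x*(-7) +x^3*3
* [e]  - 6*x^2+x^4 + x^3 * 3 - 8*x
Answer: e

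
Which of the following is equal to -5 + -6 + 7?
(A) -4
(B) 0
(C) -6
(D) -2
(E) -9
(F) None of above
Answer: A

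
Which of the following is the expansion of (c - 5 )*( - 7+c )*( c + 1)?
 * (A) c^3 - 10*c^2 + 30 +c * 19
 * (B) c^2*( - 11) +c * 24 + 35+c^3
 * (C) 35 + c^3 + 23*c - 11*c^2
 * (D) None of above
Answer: C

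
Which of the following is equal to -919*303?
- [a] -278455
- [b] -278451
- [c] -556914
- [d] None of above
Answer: d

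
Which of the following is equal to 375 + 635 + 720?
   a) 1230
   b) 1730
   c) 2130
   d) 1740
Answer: b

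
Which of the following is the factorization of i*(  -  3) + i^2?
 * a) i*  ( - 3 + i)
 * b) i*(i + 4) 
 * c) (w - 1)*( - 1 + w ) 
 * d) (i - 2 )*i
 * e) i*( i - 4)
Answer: a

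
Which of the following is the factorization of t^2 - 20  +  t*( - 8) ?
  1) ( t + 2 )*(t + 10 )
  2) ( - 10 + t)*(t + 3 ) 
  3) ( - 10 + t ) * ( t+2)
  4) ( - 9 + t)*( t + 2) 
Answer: 3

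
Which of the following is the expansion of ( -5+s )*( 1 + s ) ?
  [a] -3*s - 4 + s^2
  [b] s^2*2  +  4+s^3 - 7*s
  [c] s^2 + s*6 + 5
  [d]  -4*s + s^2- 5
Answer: d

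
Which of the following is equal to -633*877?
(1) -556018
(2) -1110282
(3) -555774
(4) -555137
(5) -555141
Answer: 5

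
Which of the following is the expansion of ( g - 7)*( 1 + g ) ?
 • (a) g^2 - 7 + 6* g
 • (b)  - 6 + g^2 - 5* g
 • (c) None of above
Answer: c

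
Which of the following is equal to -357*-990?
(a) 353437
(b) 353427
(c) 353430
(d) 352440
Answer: c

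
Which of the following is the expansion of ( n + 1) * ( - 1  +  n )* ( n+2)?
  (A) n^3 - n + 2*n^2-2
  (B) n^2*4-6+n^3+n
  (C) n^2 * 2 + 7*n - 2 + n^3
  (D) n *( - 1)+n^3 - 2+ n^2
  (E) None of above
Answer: A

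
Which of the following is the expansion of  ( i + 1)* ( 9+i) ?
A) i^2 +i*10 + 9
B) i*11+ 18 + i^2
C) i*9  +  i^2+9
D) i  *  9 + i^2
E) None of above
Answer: A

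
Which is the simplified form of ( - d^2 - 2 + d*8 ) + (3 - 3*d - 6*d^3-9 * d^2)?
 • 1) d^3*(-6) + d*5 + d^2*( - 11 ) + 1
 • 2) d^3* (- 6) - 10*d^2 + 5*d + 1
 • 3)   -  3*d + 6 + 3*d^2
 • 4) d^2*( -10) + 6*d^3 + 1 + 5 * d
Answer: 2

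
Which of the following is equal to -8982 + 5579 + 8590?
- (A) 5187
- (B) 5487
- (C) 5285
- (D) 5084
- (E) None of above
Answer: A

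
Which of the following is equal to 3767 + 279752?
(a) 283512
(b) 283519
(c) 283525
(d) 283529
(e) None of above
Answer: b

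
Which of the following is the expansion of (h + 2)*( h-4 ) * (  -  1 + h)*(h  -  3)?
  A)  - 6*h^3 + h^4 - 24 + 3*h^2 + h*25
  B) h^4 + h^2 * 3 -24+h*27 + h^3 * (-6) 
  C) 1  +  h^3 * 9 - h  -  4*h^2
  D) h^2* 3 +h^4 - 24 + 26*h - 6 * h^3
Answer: D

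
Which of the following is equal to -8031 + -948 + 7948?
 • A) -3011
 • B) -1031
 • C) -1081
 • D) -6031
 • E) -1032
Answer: B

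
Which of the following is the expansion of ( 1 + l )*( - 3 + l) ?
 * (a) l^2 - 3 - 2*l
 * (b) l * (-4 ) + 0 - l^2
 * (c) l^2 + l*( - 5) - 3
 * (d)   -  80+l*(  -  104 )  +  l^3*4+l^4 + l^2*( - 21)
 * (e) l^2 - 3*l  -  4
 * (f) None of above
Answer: a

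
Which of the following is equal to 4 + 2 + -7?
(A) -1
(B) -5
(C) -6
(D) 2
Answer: A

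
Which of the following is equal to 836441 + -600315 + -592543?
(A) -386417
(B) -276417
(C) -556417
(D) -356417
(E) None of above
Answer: D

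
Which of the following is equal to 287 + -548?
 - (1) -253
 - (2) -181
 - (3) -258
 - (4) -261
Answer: 4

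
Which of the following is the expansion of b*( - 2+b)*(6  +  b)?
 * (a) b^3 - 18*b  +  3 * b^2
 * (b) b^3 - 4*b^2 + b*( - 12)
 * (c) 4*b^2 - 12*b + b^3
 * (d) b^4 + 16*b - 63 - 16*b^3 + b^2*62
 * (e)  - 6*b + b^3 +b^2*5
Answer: c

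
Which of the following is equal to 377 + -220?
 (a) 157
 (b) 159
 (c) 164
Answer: a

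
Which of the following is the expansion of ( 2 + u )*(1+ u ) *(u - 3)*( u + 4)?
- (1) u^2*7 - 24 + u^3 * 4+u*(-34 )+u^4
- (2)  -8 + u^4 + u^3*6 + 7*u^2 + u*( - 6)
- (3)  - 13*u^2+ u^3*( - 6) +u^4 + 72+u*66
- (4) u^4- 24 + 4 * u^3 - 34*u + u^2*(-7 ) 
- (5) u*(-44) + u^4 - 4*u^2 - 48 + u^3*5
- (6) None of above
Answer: 4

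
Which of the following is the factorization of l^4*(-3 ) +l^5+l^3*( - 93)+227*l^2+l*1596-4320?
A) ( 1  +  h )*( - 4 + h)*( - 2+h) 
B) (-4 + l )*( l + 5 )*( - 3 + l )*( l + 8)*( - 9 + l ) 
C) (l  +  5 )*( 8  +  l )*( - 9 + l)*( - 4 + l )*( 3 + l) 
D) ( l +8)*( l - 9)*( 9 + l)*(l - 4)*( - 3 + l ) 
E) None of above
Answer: B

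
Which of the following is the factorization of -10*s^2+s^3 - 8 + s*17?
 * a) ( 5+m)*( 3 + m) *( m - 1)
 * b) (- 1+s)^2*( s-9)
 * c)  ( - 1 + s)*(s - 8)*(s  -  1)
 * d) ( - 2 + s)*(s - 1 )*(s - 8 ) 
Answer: c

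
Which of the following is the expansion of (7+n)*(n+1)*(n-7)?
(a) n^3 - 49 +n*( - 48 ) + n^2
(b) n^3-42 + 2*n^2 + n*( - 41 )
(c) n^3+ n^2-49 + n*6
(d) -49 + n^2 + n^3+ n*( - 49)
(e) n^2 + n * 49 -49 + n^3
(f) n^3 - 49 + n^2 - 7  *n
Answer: d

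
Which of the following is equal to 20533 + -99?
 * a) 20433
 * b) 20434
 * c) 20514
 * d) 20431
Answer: b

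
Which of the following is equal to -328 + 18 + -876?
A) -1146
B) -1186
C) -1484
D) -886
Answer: B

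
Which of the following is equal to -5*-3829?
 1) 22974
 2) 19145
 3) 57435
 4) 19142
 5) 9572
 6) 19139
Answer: 2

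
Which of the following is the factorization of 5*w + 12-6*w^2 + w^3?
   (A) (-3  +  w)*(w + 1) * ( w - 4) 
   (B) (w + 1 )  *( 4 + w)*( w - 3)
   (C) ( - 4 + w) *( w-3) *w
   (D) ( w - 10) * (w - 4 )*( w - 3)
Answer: A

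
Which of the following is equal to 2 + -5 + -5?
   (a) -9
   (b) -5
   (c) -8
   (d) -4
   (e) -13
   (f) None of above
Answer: c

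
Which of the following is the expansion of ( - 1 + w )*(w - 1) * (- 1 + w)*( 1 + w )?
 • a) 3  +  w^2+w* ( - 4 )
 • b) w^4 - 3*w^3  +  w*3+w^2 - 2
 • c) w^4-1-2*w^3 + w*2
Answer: c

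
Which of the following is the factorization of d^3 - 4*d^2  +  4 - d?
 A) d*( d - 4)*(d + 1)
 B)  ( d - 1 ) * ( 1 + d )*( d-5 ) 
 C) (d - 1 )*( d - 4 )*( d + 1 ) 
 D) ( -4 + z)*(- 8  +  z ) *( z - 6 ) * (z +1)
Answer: C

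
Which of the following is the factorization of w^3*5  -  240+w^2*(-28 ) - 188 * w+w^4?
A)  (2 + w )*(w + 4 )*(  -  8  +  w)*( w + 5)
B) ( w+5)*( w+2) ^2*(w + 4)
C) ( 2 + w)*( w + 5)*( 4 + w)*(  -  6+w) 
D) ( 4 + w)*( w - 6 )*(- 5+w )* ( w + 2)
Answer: C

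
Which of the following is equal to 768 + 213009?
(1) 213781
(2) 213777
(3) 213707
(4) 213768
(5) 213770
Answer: 2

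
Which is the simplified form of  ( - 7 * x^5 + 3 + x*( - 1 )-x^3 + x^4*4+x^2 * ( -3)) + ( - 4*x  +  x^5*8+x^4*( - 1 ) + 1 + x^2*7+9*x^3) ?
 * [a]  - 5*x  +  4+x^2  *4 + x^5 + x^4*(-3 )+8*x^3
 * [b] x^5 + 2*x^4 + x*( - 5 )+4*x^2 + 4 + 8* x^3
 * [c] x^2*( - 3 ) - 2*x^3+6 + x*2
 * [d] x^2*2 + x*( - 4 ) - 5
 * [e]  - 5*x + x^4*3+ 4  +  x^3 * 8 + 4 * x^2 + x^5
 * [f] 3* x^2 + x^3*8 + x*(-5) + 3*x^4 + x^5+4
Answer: e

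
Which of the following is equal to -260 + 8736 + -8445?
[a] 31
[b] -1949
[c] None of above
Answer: a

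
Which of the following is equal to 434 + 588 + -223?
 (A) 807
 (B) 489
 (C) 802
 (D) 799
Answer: D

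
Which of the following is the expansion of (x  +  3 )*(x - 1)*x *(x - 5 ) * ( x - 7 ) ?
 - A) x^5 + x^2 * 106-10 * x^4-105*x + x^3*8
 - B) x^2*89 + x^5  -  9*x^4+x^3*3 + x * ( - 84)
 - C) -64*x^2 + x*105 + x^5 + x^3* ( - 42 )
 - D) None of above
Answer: A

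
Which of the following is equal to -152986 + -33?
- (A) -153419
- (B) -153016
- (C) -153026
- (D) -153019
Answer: D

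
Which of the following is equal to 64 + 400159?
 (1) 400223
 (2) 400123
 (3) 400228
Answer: 1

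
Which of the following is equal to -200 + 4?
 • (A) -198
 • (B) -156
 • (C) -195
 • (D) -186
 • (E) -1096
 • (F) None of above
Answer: F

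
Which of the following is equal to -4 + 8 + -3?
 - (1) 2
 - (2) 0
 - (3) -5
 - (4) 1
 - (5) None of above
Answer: 4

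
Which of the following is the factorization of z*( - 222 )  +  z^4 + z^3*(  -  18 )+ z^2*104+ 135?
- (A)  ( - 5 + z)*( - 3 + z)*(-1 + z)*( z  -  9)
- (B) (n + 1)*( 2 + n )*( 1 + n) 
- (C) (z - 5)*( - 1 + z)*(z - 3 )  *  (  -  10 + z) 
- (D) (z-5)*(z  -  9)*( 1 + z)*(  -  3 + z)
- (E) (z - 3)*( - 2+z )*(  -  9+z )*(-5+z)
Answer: A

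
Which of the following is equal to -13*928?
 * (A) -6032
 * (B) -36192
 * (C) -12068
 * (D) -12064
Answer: D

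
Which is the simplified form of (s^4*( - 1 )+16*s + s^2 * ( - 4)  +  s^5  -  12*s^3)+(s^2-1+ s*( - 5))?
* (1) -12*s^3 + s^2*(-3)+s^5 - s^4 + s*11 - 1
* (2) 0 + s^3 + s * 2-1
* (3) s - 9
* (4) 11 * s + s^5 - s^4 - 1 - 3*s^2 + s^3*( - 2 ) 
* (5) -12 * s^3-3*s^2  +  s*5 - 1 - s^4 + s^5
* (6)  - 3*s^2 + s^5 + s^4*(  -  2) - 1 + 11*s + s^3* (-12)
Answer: 1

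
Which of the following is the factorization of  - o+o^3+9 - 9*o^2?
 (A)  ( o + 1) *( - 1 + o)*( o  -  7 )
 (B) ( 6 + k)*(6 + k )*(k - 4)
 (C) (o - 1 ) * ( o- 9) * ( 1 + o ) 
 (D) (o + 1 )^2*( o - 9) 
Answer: C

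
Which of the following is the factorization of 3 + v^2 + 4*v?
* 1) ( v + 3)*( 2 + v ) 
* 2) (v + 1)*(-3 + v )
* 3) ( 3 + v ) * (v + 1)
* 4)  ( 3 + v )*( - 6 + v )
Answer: 3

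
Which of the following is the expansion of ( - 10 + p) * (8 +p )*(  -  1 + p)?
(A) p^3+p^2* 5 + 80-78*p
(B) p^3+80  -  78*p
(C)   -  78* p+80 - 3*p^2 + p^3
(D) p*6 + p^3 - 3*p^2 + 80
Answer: C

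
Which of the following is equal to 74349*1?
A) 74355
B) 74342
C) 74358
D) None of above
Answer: D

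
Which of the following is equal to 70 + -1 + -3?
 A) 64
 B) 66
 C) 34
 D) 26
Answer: B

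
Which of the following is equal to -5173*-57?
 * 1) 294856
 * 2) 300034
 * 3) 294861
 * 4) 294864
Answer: 3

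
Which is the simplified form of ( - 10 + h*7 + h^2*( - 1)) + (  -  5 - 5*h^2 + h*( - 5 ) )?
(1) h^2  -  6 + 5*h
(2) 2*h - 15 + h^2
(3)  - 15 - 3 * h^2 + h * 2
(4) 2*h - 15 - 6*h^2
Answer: 4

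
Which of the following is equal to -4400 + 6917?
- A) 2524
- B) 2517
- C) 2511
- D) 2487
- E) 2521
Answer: B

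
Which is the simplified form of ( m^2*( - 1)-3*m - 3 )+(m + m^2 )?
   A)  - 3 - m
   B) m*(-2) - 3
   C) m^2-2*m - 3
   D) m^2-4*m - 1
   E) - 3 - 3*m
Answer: B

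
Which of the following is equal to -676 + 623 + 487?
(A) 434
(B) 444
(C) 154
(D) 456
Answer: A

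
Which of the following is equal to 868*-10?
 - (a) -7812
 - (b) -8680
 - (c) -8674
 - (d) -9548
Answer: b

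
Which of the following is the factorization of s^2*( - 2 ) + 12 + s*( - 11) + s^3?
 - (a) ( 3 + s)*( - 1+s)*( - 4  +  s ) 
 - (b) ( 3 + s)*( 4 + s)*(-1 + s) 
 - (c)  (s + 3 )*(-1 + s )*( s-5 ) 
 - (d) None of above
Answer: a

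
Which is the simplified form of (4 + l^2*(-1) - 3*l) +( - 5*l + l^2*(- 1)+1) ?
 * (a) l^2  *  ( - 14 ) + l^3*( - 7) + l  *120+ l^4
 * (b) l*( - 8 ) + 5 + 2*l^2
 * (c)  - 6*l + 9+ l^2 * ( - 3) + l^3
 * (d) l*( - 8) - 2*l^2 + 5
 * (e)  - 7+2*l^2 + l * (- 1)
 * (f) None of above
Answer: d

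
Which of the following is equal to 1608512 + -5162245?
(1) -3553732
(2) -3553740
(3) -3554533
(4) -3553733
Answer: 4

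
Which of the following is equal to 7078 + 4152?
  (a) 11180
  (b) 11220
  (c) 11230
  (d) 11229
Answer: c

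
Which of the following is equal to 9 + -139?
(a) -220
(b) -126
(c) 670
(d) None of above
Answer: d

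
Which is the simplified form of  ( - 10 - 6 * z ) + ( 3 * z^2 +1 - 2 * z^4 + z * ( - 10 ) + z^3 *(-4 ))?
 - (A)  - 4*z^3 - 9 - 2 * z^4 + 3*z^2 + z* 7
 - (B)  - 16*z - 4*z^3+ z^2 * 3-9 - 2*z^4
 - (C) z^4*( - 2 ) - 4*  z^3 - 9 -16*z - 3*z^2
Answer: B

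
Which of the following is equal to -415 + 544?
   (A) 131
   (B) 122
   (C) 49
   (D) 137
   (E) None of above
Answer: E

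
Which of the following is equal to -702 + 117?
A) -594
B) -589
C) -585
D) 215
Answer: C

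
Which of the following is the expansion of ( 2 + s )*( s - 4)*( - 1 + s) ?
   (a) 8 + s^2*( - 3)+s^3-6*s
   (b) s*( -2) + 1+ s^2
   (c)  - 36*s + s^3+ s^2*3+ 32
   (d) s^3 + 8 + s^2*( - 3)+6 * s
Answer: a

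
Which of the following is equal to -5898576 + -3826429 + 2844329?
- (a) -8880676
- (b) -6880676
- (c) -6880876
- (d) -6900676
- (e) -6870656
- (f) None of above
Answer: b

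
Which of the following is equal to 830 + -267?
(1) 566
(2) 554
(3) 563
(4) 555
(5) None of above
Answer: 3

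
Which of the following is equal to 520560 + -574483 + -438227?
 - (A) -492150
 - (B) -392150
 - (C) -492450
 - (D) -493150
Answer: A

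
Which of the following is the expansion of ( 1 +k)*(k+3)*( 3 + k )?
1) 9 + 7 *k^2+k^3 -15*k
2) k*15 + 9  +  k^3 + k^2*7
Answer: 2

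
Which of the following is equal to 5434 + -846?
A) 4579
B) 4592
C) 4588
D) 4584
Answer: C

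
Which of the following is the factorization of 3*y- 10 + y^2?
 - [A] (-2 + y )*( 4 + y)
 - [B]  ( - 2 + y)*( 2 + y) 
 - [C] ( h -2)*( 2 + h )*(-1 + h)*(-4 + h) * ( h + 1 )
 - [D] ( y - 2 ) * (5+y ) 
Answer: D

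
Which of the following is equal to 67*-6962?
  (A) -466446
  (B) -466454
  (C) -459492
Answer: B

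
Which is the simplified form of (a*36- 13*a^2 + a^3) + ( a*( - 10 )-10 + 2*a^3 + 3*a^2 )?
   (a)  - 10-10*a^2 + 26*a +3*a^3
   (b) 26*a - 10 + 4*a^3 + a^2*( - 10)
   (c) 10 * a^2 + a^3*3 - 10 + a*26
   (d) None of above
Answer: a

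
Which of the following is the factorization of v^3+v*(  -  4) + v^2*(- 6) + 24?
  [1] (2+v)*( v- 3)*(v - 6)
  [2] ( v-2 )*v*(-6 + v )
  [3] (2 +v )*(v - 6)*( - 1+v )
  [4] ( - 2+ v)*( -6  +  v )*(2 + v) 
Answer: 4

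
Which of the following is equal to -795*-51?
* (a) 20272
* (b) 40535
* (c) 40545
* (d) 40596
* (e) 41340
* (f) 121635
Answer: c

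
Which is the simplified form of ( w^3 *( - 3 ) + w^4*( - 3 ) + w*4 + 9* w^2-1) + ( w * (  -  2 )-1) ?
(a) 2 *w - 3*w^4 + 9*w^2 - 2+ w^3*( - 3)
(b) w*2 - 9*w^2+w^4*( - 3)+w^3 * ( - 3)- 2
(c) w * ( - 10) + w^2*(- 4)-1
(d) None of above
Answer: a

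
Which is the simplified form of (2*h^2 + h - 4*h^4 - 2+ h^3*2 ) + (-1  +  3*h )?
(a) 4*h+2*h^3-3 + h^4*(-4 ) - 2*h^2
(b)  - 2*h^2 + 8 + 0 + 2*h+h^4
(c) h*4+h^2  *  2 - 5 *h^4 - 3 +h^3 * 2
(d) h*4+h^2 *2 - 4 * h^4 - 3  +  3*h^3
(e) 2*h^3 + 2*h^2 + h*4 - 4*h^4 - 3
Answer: e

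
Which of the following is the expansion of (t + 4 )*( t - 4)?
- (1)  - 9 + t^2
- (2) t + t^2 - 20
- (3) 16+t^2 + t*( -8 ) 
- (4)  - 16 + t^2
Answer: 4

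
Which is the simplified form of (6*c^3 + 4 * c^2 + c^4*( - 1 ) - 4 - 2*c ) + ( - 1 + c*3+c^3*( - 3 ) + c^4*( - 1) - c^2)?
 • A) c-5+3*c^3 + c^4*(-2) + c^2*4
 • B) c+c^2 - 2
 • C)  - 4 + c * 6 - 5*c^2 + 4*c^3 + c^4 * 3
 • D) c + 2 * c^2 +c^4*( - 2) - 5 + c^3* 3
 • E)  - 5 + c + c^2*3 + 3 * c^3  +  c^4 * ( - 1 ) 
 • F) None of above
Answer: F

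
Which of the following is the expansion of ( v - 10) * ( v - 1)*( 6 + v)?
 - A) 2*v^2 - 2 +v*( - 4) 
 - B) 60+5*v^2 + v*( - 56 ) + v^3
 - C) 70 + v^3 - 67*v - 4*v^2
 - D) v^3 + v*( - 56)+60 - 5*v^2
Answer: D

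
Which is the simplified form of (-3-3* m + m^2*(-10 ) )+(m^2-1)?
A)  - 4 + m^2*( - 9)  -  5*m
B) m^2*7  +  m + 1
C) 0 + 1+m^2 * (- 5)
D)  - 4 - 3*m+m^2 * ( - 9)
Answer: D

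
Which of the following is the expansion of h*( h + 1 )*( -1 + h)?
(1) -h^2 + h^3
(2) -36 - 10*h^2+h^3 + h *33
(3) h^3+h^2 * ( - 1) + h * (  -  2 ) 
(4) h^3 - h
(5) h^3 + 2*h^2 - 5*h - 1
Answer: 4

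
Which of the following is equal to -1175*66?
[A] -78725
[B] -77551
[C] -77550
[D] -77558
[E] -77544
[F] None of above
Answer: C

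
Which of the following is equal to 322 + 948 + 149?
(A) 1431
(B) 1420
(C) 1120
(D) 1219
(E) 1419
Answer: E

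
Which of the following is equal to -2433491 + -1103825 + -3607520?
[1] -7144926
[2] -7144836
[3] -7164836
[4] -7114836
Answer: 2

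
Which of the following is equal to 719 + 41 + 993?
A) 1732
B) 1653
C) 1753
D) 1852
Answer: C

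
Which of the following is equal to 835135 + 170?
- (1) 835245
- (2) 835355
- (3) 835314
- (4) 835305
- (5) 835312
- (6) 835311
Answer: 4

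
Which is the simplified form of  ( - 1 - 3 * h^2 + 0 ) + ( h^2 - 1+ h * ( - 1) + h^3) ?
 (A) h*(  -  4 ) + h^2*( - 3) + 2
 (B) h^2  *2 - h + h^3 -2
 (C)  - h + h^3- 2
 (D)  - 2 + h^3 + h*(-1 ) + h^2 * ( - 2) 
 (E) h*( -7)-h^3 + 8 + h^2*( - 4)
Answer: D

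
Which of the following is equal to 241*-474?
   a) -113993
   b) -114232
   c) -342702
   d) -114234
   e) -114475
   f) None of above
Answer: d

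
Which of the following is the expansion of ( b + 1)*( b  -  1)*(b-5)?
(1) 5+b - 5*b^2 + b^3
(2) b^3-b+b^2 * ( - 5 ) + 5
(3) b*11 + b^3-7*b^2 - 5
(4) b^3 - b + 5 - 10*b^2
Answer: 2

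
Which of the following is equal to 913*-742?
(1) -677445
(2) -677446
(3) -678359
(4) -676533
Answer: 2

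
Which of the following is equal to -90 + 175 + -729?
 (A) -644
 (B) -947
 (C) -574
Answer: A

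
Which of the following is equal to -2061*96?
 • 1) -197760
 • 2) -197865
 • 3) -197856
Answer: 3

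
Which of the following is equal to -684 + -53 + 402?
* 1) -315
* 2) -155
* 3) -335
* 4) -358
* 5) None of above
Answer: 3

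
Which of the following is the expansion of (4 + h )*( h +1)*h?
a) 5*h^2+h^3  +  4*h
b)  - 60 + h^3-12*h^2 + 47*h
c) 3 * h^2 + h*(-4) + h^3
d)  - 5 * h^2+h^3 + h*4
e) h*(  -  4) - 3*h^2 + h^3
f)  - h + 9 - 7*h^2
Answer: a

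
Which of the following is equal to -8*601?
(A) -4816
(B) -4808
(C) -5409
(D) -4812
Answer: B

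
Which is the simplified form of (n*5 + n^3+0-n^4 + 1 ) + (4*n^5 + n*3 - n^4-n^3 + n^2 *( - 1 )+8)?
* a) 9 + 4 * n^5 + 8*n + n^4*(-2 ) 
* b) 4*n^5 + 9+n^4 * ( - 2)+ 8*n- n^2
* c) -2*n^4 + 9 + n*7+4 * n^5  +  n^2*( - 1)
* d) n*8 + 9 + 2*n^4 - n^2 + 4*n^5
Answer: b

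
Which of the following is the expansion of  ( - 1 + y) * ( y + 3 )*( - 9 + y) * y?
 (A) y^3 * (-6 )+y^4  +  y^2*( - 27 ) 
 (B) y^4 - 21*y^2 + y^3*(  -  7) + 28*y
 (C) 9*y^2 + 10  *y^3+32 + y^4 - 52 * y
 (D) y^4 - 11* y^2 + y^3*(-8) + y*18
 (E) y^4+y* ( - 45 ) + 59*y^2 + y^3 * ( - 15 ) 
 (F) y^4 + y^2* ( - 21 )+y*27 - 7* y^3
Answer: F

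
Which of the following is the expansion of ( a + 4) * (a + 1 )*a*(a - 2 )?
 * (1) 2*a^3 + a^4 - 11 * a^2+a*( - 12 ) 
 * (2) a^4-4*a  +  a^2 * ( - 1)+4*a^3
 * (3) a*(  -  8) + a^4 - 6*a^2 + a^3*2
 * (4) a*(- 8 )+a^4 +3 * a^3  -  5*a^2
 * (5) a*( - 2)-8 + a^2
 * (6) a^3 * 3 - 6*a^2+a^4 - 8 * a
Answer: 6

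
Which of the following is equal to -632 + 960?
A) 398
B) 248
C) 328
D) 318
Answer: C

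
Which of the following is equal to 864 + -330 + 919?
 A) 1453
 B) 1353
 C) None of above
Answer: A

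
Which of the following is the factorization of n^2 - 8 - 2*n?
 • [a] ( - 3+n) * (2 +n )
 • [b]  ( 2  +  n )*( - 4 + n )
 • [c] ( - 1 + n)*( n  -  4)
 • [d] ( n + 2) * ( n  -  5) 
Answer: b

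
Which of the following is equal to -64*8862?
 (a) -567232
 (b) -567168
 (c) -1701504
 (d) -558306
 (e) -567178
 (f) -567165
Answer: b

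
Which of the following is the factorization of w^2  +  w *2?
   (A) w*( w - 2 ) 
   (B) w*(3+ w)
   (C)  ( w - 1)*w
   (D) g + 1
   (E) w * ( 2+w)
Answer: E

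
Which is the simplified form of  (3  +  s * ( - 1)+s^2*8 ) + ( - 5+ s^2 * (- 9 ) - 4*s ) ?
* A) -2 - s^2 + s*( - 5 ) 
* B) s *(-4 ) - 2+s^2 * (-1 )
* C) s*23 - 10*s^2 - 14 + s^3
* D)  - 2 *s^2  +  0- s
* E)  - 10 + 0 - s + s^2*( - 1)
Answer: A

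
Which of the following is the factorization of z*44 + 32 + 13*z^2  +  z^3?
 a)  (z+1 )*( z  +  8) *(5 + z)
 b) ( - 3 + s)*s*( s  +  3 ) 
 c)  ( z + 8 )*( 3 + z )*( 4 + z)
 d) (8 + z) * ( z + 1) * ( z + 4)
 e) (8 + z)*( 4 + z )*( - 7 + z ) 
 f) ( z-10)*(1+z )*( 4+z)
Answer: d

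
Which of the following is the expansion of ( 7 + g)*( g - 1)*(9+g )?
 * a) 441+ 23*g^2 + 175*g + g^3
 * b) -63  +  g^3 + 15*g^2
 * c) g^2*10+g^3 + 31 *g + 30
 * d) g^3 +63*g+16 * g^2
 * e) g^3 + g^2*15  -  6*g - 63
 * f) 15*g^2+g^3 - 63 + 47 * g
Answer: f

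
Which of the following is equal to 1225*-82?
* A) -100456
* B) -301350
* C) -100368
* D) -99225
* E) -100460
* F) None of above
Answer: F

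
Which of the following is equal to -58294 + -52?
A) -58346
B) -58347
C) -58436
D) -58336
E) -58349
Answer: A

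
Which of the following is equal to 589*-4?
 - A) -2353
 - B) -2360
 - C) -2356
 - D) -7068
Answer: C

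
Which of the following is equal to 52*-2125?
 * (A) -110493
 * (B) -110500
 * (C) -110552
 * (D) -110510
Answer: B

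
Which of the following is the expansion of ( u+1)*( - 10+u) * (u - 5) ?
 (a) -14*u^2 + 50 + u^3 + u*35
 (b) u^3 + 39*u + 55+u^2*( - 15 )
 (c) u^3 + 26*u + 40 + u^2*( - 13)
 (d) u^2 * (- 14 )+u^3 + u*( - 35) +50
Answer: a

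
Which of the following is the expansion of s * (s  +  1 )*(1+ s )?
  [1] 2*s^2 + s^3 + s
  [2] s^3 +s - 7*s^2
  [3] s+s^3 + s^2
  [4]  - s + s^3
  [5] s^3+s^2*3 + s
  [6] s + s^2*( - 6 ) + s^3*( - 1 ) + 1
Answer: 1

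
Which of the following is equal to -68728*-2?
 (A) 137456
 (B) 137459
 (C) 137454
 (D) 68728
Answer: A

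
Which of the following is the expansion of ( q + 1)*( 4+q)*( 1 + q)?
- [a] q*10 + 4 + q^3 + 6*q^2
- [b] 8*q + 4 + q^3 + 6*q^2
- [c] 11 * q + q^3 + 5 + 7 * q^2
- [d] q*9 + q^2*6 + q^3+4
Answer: d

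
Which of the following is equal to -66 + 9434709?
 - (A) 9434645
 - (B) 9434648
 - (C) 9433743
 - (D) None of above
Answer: D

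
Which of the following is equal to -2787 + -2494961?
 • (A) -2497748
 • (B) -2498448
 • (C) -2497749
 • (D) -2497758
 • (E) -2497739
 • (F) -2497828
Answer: A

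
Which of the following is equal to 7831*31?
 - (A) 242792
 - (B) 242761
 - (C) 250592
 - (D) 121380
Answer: B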